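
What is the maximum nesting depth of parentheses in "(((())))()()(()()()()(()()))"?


Input: "(((())))()()(()()()()(()()))"
Tracking depth:
  Position 0 '(': depth becomes 1
  Position 1 '(': depth becomes 2
  Position 2 '(': depth becomes 3
  Position 3 '(': depth becomes 4
  Position 4 ')': depth becomes 3
  Position 5 ')': depth becomes 2
  Position 6 ')': depth becomes 1
  Position 7 ')': depth becomes 0
  Position 8 '(': depth becomes 1
  Position 9 ')': depth becomes 0
  Position 10 '(': depth becomes 1
  Position 11 ')': depth becomes 0
  Position 12 '(': depth becomes 1
  Position 13 '(': depth becomes 2
  Position 14 ')': depth becomes 1
  Position 15 '(': depth becomes 2
  Position 16 ')': depth becomes 1
  Position 17 '(': depth becomes 2
  Position 18 ')': depth becomes 1
  Position 19 '(': depth becomes 2
  Position 20 ')': depth becomes 1
  Position 21 '(': depth becomes 2
  Position 22 '(': depth becomes 3
  Position 23 ')': depth becomes 2
  Position 24 '(': depth becomes 3
  Position 25 ')': depth becomes 2
  Position 26 ')': depth becomes 1
  Position 27 ')': depth becomes 0
Maximum depth reached: 4

4


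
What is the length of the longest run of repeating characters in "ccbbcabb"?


Input: "ccbbcabb"
Scanning for longest run:
  Position 1 ('c'): continues run of 'c', length=2
  Position 2 ('b'): new char, reset run to 1
  Position 3 ('b'): continues run of 'b', length=2
  Position 4 ('c'): new char, reset run to 1
  Position 5 ('a'): new char, reset run to 1
  Position 6 ('b'): new char, reset run to 1
  Position 7 ('b'): continues run of 'b', length=2
Longest run: 'c' with length 2

2


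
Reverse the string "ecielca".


Input: ecielca
Reading characters right to left:
  Position 6: 'a'
  Position 5: 'c'
  Position 4: 'l'
  Position 3: 'e'
  Position 2: 'i'
  Position 1: 'c'
  Position 0: 'e'
Reversed: acleice

acleice


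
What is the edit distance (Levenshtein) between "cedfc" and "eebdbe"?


Computing edit distance: "cedfc" -> "eebdbe"
DP table:
           e    e    b    d    b    e
      0    1    2    3    4    5    6
  c   1    1    2    3    4    5    6
  e   2    1    1    2    3    4    5
  d   3    2    2    2    2    3    4
  f   4    3    3    3    3    3    4
  c   5    4    4    4    4    4    4
Edit distance = dp[5][6] = 4

4


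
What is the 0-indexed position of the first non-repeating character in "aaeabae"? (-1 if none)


Input: aaeabae
Character frequencies:
  'a': 4
  'b': 1
  'e': 2
Scanning left to right for freq == 1:
  Position 0 ('a'): freq=4, skip
  Position 1 ('a'): freq=4, skip
  Position 2 ('e'): freq=2, skip
  Position 3 ('a'): freq=4, skip
  Position 4 ('b'): unique! => answer = 4

4


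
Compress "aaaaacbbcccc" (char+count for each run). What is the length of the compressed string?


Input: aaaaacbbcccc
Runs:
  'a' x 5 => "a5"
  'c' x 1 => "c1"
  'b' x 2 => "b2"
  'c' x 4 => "c4"
Compressed: "a5c1b2c4"
Compressed length: 8

8


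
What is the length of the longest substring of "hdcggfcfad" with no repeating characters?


Input: "hdcggfcfad"
Sliding window (track last position of each char):
  Position 0 ('h'): window [0,0] length 1 -- new best
  Position 1 ('d'): window [0,1] length 2 -- new best
  Position 2 ('c'): window [0,2] length 3 -- new best
  Position 3 ('g'): window [0,3] length 4 -- new best
  Position 4 ('g'): repeat (last at 3), move window start to 4
  Position 4 ('g'): window [4,4] length 1
  Position 5 ('f'): window [4,5] length 2
  Position 6 ('c'): window [4,6] length 3
  Position 7 ('f'): repeat (last at 5), move window start to 6
  Position 7 ('f'): window [6,7] length 2
  Position 8 ('a'): window [6,8] length 3
  Position 9 ('d'): window [6,9] length 4
Longest substring with no repeats: "hdcg" with length 4

4


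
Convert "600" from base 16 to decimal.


Input: "600" in base 16
Positional expansion:
  Digit '6' (value 6) x 16^2 = 1536
  Digit '0' (value 0) x 16^1 = 0
  Digit '0' (value 0) x 16^0 = 0
Sum = 1536

1536


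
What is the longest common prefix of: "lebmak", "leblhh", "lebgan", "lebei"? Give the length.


Words: lebmak, leblhh, lebgan, lebei
  Position 0: all 'l' => match
  Position 1: all 'e' => match
  Position 2: all 'b' => match
  Position 3: ('m', 'l', 'g', 'e') => mismatch, stop
LCP = "leb" (length 3)

3


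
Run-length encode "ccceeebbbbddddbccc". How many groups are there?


Input: ccceeebbbbddddbccc
Scanning for consecutive runs:
  Group 1: 'c' x 3 (positions 0-2)
  Group 2: 'e' x 3 (positions 3-5)
  Group 3: 'b' x 4 (positions 6-9)
  Group 4: 'd' x 4 (positions 10-13)
  Group 5: 'b' x 1 (positions 14-14)
  Group 6: 'c' x 3 (positions 15-17)
Total groups: 6

6


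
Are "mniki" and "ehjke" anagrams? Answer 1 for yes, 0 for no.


Strings: "mniki", "ehjke"
Sorted first:  iikmn
Sorted second: eehjk
Differ at position 0: 'i' vs 'e' => not anagrams

0


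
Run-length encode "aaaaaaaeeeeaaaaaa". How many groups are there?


Input: aaaaaaaeeeeaaaaaa
Scanning for consecutive runs:
  Group 1: 'a' x 7 (positions 0-6)
  Group 2: 'e' x 4 (positions 7-10)
  Group 3: 'a' x 6 (positions 11-16)
Total groups: 3

3


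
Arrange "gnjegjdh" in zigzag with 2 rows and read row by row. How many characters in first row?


Zigzag "gnjegjdh" into 2 rows:
Placing characters:
  'g' => row 0
  'n' => row 1
  'j' => row 0
  'e' => row 1
  'g' => row 0
  'j' => row 1
  'd' => row 0
  'h' => row 1
Rows:
  Row 0: "gjgd"
  Row 1: "nejh"
First row length: 4

4


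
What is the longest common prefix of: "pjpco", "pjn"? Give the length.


Words: pjpco, pjn
  Position 0: all 'p' => match
  Position 1: all 'j' => match
  Position 2: ('p', 'n') => mismatch, stop
LCP = "pj" (length 2)

2


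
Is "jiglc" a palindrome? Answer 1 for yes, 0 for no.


Input: jiglc
Reversed: clgij
  Compare pos 0 ('j') with pos 4 ('c'): MISMATCH
  Compare pos 1 ('i') with pos 3 ('l'): MISMATCH
Result: not a palindrome

0


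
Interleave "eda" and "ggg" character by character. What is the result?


Interleaving "eda" and "ggg":
  Position 0: 'e' from first, 'g' from second => "eg"
  Position 1: 'd' from first, 'g' from second => "dg"
  Position 2: 'a' from first, 'g' from second => "ag"
Result: egdgag

egdgag


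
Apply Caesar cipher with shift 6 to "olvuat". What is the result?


Caesar cipher: shift "olvuat" by 6
  'o' (pos 14) + 6 = pos 20 = 'u'
  'l' (pos 11) + 6 = pos 17 = 'r'
  'v' (pos 21) + 6 = pos 1 = 'b'
  'u' (pos 20) + 6 = pos 0 = 'a'
  'a' (pos 0) + 6 = pos 6 = 'g'
  't' (pos 19) + 6 = pos 25 = 'z'
Result: urbagz

urbagz


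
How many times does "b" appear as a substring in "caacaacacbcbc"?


Searching for "b" in "caacaacacbcbc"
Scanning each position:
  Position 0: "c" => no
  Position 1: "a" => no
  Position 2: "a" => no
  Position 3: "c" => no
  Position 4: "a" => no
  Position 5: "a" => no
  Position 6: "c" => no
  Position 7: "a" => no
  Position 8: "c" => no
  Position 9: "b" => MATCH
  Position 10: "c" => no
  Position 11: "b" => MATCH
  Position 12: "c" => no
Total occurrences: 2

2


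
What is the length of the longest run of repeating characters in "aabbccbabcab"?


Input: "aabbccbabcab"
Scanning for longest run:
  Position 1 ('a'): continues run of 'a', length=2
  Position 2 ('b'): new char, reset run to 1
  Position 3 ('b'): continues run of 'b', length=2
  Position 4 ('c'): new char, reset run to 1
  Position 5 ('c'): continues run of 'c', length=2
  Position 6 ('b'): new char, reset run to 1
  Position 7 ('a'): new char, reset run to 1
  Position 8 ('b'): new char, reset run to 1
  Position 9 ('c'): new char, reset run to 1
  Position 10 ('a'): new char, reset run to 1
  Position 11 ('b'): new char, reset run to 1
Longest run: 'a' with length 2

2


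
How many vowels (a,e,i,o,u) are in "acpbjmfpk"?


Input: acpbjmfpk
Checking each character:
  'a' at position 0: vowel (running total: 1)
  'c' at position 1: consonant
  'p' at position 2: consonant
  'b' at position 3: consonant
  'j' at position 4: consonant
  'm' at position 5: consonant
  'f' at position 6: consonant
  'p' at position 7: consonant
  'k' at position 8: consonant
Total vowels: 1

1


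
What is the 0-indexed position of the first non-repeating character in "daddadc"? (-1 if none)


Input: daddadc
Character frequencies:
  'a': 2
  'c': 1
  'd': 4
Scanning left to right for freq == 1:
  Position 0 ('d'): freq=4, skip
  Position 1 ('a'): freq=2, skip
  Position 2 ('d'): freq=4, skip
  Position 3 ('d'): freq=4, skip
  Position 4 ('a'): freq=2, skip
  Position 5 ('d'): freq=4, skip
  Position 6 ('c'): unique! => answer = 6

6


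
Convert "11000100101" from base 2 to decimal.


Input: "11000100101" in base 2
Positional expansion:
  Digit '1' (value 1) x 2^10 = 1024
  Digit '1' (value 1) x 2^9 = 512
  Digit '0' (value 0) x 2^8 = 0
  Digit '0' (value 0) x 2^7 = 0
  Digit '0' (value 0) x 2^6 = 0
  Digit '1' (value 1) x 2^5 = 32
  Digit '0' (value 0) x 2^4 = 0
  Digit '0' (value 0) x 2^3 = 0
  Digit '1' (value 1) x 2^2 = 4
  Digit '0' (value 0) x 2^1 = 0
  Digit '1' (value 1) x 2^0 = 1
Sum = 1573

1573


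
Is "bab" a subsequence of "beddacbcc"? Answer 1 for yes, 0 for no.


Check if "bab" is a subsequence of "beddacbcc"
Greedy scan:
  Position 0 ('b'): matches sub[0] = 'b'
  Position 1 ('e'): no match needed
  Position 2 ('d'): no match needed
  Position 3 ('d'): no match needed
  Position 4 ('a'): matches sub[1] = 'a'
  Position 5 ('c'): no match needed
  Position 6 ('b'): matches sub[2] = 'b'
  Position 7 ('c'): no match needed
  Position 8 ('c'): no match needed
All 3 characters matched => is a subsequence

1


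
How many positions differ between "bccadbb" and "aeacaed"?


Comparing "bccadbb" and "aeacaed" position by position:
  Position 0: 'b' vs 'a' => DIFFER
  Position 1: 'c' vs 'e' => DIFFER
  Position 2: 'c' vs 'a' => DIFFER
  Position 3: 'a' vs 'c' => DIFFER
  Position 4: 'd' vs 'a' => DIFFER
  Position 5: 'b' vs 'e' => DIFFER
  Position 6: 'b' vs 'd' => DIFFER
Positions that differ: 7

7


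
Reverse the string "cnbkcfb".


Input: cnbkcfb
Reading characters right to left:
  Position 6: 'b'
  Position 5: 'f'
  Position 4: 'c'
  Position 3: 'k'
  Position 2: 'b'
  Position 1: 'n'
  Position 0: 'c'
Reversed: bfckbnc

bfckbnc


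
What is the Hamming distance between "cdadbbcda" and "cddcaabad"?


Comparing "cdadbbcda" and "cddcaabad" position by position:
  Position 0: 'c' vs 'c' => same
  Position 1: 'd' vs 'd' => same
  Position 2: 'a' vs 'd' => differ
  Position 3: 'd' vs 'c' => differ
  Position 4: 'b' vs 'a' => differ
  Position 5: 'b' vs 'a' => differ
  Position 6: 'c' vs 'b' => differ
  Position 7: 'd' vs 'a' => differ
  Position 8: 'a' vs 'd' => differ
Total differences (Hamming distance): 7

7


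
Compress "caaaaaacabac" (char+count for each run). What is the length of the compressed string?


Input: caaaaaacabac
Runs:
  'c' x 1 => "c1"
  'a' x 6 => "a6"
  'c' x 1 => "c1"
  'a' x 1 => "a1"
  'b' x 1 => "b1"
  'a' x 1 => "a1"
  'c' x 1 => "c1"
Compressed: "c1a6c1a1b1a1c1"
Compressed length: 14

14


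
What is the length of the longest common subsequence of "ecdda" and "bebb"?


LCS of "ecdda" and "bebb"
DP table:
           b    e    b    b
      0    0    0    0    0
  e   0    0    1    1    1
  c   0    0    1    1    1
  d   0    0    1    1    1
  d   0    0    1    1    1
  a   0    0    1    1    1
LCS length = dp[5][4] = 1

1


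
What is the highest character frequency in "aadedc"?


Input: aadedc
Character counts:
  'a': 2
  'c': 1
  'd': 2
  'e': 1
Maximum frequency: 2

2


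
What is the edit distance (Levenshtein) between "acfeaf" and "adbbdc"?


Computing edit distance: "acfeaf" -> "adbbdc"
DP table:
           a    d    b    b    d    c
      0    1    2    3    4    5    6
  a   1    0    1    2    3    4    5
  c   2    1    1    2    3    4    4
  f   3    2    2    2    3    4    5
  e   4    3    3    3    3    4    5
  a   5    4    4    4    4    4    5
  f   6    5    5    5    5    5    5
Edit distance = dp[6][6] = 5

5


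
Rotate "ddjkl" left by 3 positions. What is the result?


Input: "ddjkl", rotate left by 3
First 3 characters: "ddj"
Remaining characters: "kl"
Concatenate remaining + first: "kl" + "ddj" = "klddj"

klddj


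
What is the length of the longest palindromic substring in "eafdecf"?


Input: "eafdecf"
Checking substrings for palindromes:
  No multi-char palindromic substrings found
Longest palindromic substring: "e" with length 1

1


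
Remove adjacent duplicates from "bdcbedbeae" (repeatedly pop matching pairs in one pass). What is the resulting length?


Input: bdcbedbeae
Stack-based adjacent duplicate removal:
  Read 'b': push. Stack: b
  Read 'd': push. Stack: bd
  Read 'c': push. Stack: bdc
  Read 'b': push. Stack: bdcb
  Read 'e': push. Stack: bdcbe
  Read 'd': push. Stack: bdcbed
  Read 'b': push. Stack: bdcbedb
  Read 'e': push. Stack: bdcbedbe
  Read 'a': push. Stack: bdcbedbea
  Read 'e': push. Stack: bdcbedbeae
Final stack: "bdcbedbeae" (length 10)

10


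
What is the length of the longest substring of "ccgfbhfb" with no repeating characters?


Input: "ccgfbhfb"
Sliding window (track last position of each char):
  Position 0 ('c'): window [0,0] length 1 -- new best
  Position 1 ('c'): repeat (last at 0), move window start to 1
  Position 1 ('c'): window [1,1] length 1
  Position 2 ('g'): window [1,2] length 2 -- new best
  Position 3 ('f'): window [1,3] length 3 -- new best
  Position 4 ('b'): window [1,4] length 4 -- new best
  Position 5 ('h'): window [1,5] length 5 -- new best
  Position 6 ('f'): repeat (last at 3), move window start to 4
  Position 6 ('f'): window [4,6] length 3
  Position 7 ('b'): repeat (last at 4), move window start to 5
  Position 7 ('b'): window [5,7] length 3
Longest substring with no repeats: "cgfbh" with length 5

5


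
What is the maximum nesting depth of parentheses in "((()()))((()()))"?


Input: "((()()))((()()))"
Tracking depth:
  Position 0 '(': depth becomes 1
  Position 1 '(': depth becomes 2
  Position 2 '(': depth becomes 3
  Position 3 ')': depth becomes 2
  Position 4 '(': depth becomes 3
  Position 5 ')': depth becomes 2
  Position 6 ')': depth becomes 1
  Position 7 ')': depth becomes 0
  Position 8 '(': depth becomes 1
  Position 9 '(': depth becomes 2
  Position 10 '(': depth becomes 3
  Position 11 ')': depth becomes 2
  Position 12 '(': depth becomes 3
  Position 13 ')': depth becomes 2
  Position 14 ')': depth becomes 1
  Position 15 ')': depth becomes 0
Maximum depth reached: 3

3


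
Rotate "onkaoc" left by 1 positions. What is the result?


Input: "onkaoc", rotate left by 1
First 1 characters: "o"
Remaining characters: "nkaoc"
Concatenate remaining + first: "nkaoc" + "o" = "nkaoco"

nkaoco


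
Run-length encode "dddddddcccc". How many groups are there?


Input: dddddddcccc
Scanning for consecutive runs:
  Group 1: 'd' x 7 (positions 0-6)
  Group 2: 'c' x 4 (positions 7-10)
Total groups: 2

2


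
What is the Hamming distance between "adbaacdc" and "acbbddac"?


Comparing "adbaacdc" and "acbbddac" position by position:
  Position 0: 'a' vs 'a' => same
  Position 1: 'd' vs 'c' => differ
  Position 2: 'b' vs 'b' => same
  Position 3: 'a' vs 'b' => differ
  Position 4: 'a' vs 'd' => differ
  Position 5: 'c' vs 'd' => differ
  Position 6: 'd' vs 'a' => differ
  Position 7: 'c' vs 'c' => same
Total differences (Hamming distance): 5

5


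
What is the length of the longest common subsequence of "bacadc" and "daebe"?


LCS of "bacadc" and "daebe"
DP table:
           d    a    e    b    e
      0    0    0    0    0    0
  b   0    0    0    0    1    1
  a   0    0    1    1    1    1
  c   0    0    1    1    1    1
  a   0    0    1    1    1    1
  d   0    1    1    1    1    1
  c   0    1    1    1    1    1
LCS length = dp[6][5] = 1

1


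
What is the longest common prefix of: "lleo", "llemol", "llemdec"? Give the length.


Words: lleo, llemol, llemdec
  Position 0: all 'l' => match
  Position 1: all 'l' => match
  Position 2: all 'e' => match
  Position 3: ('o', 'm', 'm') => mismatch, stop
LCP = "lle" (length 3)

3


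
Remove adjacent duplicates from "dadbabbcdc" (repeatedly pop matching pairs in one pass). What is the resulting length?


Input: dadbabbcdc
Stack-based adjacent duplicate removal:
  Read 'd': push. Stack: d
  Read 'a': push. Stack: da
  Read 'd': push. Stack: dad
  Read 'b': push. Stack: dadb
  Read 'a': push. Stack: dadba
  Read 'b': push. Stack: dadbab
  Read 'b': matches stack top 'b' => pop. Stack: dadba
  Read 'c': push. Stack: dadbac
  Read 'd': push. Stack: dadbacd
  Read 'c': push. Stack: dadbacdc
Final stack: "dadbacdc" (length 8)

8


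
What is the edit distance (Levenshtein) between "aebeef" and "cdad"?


Computing edit distance: "aebeef" -> "cdad"
DP table:
           c    d    a    d
      0    1    2    3    4
  a   1    1    2    2    3
  e   2    2    2    3    3
  b   3    3    3    3    4
  e   4    4    4    4    4
  e   5    5    5    5    5
  f   6    6    6    6    6
Edit distance = dp[6][4] = 6

6


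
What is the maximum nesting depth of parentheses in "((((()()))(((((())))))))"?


Input: "((((()()))(((((())))))))"
Tracking depth:
  Position 0 '(': depth becomes 1
  Position 1 '(': depth becomes 2
  Position 2 '(': depth becomes 3
  Position 3 '(': depth becomes 4
  Position 4 '(': depth becomes 5
  Position 5 ')': depth becomes 4
  Position 6 '(': depth becomes 5
  Position 7 ')': depth becomes 4
  Position 8 ')': depth becomes 3
  Position 9 ')': depth becomes 2
  Position 10 '(': depth becomes 3
  Position 11 '(': depth becomes 4
  Position 12 '(': depth becomes 5
  Position 13 '(': depth becomes 6
  Position 14 '(': depth becomes 7
  Position 15 '(': depth becomes 8
  Position 16 ')': depth becomes 7
  Position 17 ')': depth becomes 6
  Position 18 ')': depth becomes 5
  Position 19 ')': depth becomes 4
  Position 20 ')': depth becomes 3
  Position 21 ')': depth becomes 2
  Position 22 ')': depth becomes 1
  Position 23 ')': depth becomes 0
Maximum depth reached: 8

8


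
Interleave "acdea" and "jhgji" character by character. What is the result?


Interleaving "acdea" and "jhgji":
  Position 0: 'a' from first, 'j' from second => "aj"
  Position 1: 'c' from first, 'h' from second => "ch"
  Position 2: 'd' from first, 'g' from second => "dg"
  Position 3: 'e' from first, 'j' from second => "ej"
  Position 4: 'a' from first, 'i' from second => "ai"
Result: ajchdgejai

ajchdgejai


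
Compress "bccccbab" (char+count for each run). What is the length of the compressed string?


Input: bccccbab
Runs:
  'b' x 1 => "b1"
  'c' x 4 => "c4"
  'b' x 1 => "b1"
  'a' x 1 => "a1"
  'b' x 1 => "b1"
Compressed: "b1c4b1a1b1"
Compressed length: 10

10


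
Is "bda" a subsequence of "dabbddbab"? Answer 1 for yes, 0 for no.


Check if "bda" is a subsequence of "dabbddbab"
Greedy scan:
  Position 0 ('d'): no match needed
  Position 1 ('a'): no match needed
  Position 2 ('b'): matches sub[0] = 'b'
  Position 3 ('b'): no match needed
  Position 4 ('d'): matches sub[1] = 'd'
  Position 5 ('d'): no match needed
  Position 6 ('b'): no match needed
  Position 7 ('a'): matches sub[2] = 'a'
  Position 8 ('b'): no match needed
All 3 characters matched => is a subsequence

1


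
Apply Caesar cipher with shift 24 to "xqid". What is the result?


Caesar cipher: shift "xqid" by 24
  'x' (pos 23) + 24 = pos 21 = 'v'
  'q' (pos 16) + 24 = pos 14 = 'o'
  'i' (pos 8) + 24 = pos 6 = 'g'
  'd' (pos 3) + 24 = pos 1 = 'b'
Result: vogb

vogb


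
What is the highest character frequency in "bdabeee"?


Input: bdabeee
Character counts:
  'a': 1
  'b': 2
  'd': 1
  'e': 3
Maximum frequency: 3

3


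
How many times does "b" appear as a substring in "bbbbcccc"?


Searching for "b" in "bbbbcccc"
Scanning each position:
  Position 0: "b" => MATCH
  Position 1: "b" => MATCH
  Position 2: "b" => MATCH
  Position 3: "b" => MATCH
  Position 4: "c" => no
  Position 5: "c" => no
  Position 6: "c" => no
  Position 7: "c" => no
Total occurrences: 4

4


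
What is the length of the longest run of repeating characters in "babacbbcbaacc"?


Input: "babacbbcbaacc"
Scanning for longest run:
  Position 1 ('a'): new char, reset run to 1
  Position 2 ('b'): new char, reset run to 1
  Position 3 ('a'): new char, reset run to 1
  Position 4 ('c'): new char, reset run to 1
  Position 5 ('b'): new char, reset run to 1
  Position 6 ('b'): continues run of 'b', length=2
  Position 7 ('c'): new char, reset run to 1
  Position 8 ('b'): new char, reset run to 1
  Position 9 ('a'): new char, reset run to 1
  Position 10 ('a'): continues run of 'a', length=2
  Position 11 ('c'): new char, reset run to 1
  Position 12 ('c'): continues run of 'c', length=2
Longest run: 'b' with length 2

2


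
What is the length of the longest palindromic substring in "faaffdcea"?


Input: "faaffdcea"
Checking substrings for palindromes:
  [0:4] "faaf" (len 4) => palindrome
  [1:3] "aa" (len 2) => palindrome
  [3:5] "ff" (len 2) => palindrome
Longest palindromic substring: "faaf" with length 4

4


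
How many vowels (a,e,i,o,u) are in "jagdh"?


Input: jagdh
Checking each character:
  'j' at position 0: consonant
  'a' at position 1: vowel (running total: 1)
  'g' at position 2: consonant
  'd' at position 3: consonant
  'h' at position 4: consonant
Total vowels: 1

1


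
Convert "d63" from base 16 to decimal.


Input: "d63" in base 16
Positional expansion:
  Digit 'd' (value 13) x 16^2 = 3328
  Digit '6' (value 6) x 16^1 = 96
  Digit '3' (value 3) x 16^0 = 3
Sum = 3427

3427


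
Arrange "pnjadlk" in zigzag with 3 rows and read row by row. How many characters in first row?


Zigzag "pnjadlk" into 3 rows:
Placing characters:
  'p' => row 0
  'n' => row 1
  'j' => row 2
  'a' => row 1
  'd' => row 0
  'l' => row 1
  'k' => row 2
Rows:
  Row 0: "pd"
  Row 1: "nal"
  Row 2: "jk"
First row length: 2

2


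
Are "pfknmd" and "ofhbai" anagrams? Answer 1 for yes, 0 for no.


Strings: "pfknmd", "ofhbai"
Sorted first:  dfkmnp
Sorted second: abfhio
Differ at position 0: 'd' vs 'a' => not anagrams

0


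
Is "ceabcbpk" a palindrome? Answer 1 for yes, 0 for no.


Input: ceabcbpk
Reversed: kpbcbaec
  Compare pos 0 ('c') with pos 7 ('k'): MISMATCH
  Compare pos 1 ('e') with pos 6 ('p'): MISMATCH
  Compare pos 2 ('a') with pos 5 ('b'): MISMATCH
  Compare pos 3 ('b') with pos 4 ('c'): MISMATCH
Result: not a palindrome

0


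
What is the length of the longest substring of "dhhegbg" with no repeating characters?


Input: "dhhegbg"
Sliding window (track last position of each char):
  Position 0 ('d'): window [0,0] length 1 -- new best
  Position 1 ('h'): window [0,1] length 2 -- new best
  Position 2 ('h'): repeat (last at 1), move window start to 2
  Position 2 ('h'): window [2,2] length 1
  Position 3 ('e'): window [2,3] length 2
  Position 4 ('g'): window [2,4] length 3 -- new best
  Position 5 ('b'): window [2,5] length 4 -- new best
  Position 6 ('g'): repeat (last at 4), move window start to 5
  Position 6 ('g'): window [5,6] length 2
Longest substring with no repeats: "hegb" with length 4

4


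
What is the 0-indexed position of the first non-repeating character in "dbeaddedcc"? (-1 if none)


Input: dbeaddedcc
Character frequencies:
  'a': 1
  'b': 1
  'c': 2
  'd': 4
  'e': 2
Scanning left to right for freq == 1:
  Position 0 ('d'): freq=4, skip
  Position 1 ('b'): unique! => answer = 1

1


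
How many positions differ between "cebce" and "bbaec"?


Comparing "cebce" and "bbaec" position by position:
  Position 0: 'c' vs 'b' => DIFFER
  Position 1: 'e' vs 'b' => DIFFER
  Position 2: 'b' vs 'a' => DIFFER
  Position 3: 'c' vs 'e' => DIFFER
  Position 4: 'e' vs 'c' => DIFFER
Positions that differ: 5

5


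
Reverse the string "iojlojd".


Input: iojlojd
Reading characters right to left:
  Position 6: 'd'
  Position 5: 'j'
  Position 4: 'o'
  Position 3: 'l'
  Position 2: 'j'
  Position 1: 'o'
  Position 0: 'i'
Reversed: djoljoi

djoljoi


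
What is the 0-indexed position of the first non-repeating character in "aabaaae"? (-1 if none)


Input: aabaaae
Character frequencies:
  'a': 5
  'b': 1
  'e': 1
Scanning left to right for freq == 1:
  Position 0 ('a'): freq=5, skip
  Position 1 ('a'): freq=5, skip
  Position 2 ('b'): unique! => answer = 2

2


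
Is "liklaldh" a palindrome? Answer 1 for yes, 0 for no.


Input: liklaldh
Reversed: hdlalkil
  Compare pos 0 ('l') with pos 7 ('h'): MISMATCH
  Compare pos 1 ('i') with pos 6 ('d'): MISMATCH
  Compare pos 2 ('k') with pos 5 ('l'): MISMATCH
  Compare pos 3 ('l') with pos 4 ('a'): MISMATCH
Result: not a palindrome

0


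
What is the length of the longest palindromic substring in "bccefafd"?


Input: "bccefafd"
Checking substrings for palindromes:
  [4:7] "faf" (len 3) => palindrome
  [1:3] "cc" (len 2) => palindrome
Longest palindromic substring: "faf" with length 3

3


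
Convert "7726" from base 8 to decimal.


Input: "7726" in base 8
Positional expansion:
  Digit '7' (value 7) x 8^3 = 3584
  Digit '7' (value 7) x 8^2 = 448
  Digit '2' (value 2) x 8^1 = 16
  Digit '6' (value 6) x 8^0 = 6
Sum = 4054

4054


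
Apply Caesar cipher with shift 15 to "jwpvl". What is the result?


Caesar cipher: shift "jwpvl" by 15
  'j' (pos 9) + 15 = pos 24 = 'y'
  'w' (pos 22) + 15 = pos 11 = 'l'
  'p' (pos 15) + 15 = pos 4 = 'e'
  'v' (pos 21) + 15 = pos 10 = 'k'
  'l' (pos 11) + 15 = pos 0 = 'a'
Result: yleka

yleka


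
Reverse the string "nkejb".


Input: nkejb
Reading characters right to left:
  Position 4: 'b'
  Position 3: 'j'
  Position 2: 'e'
  Position 1: 'k'
  Position 0: 'n'
Reversed: bjekn

bjekn


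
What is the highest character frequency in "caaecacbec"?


Input: caaecacbec
Character counts:
  'a': 3
  'b': 1
  'c': 4
  'e': 2
Maximum frequency: 4

4


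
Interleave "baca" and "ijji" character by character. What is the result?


Interleaving "baca" and "ijji":
  Position 0: 'b' from first, 'i' from second => "bi"
  Position 1: 'a' from first, 'j' from second => "aj"
  Position 2: 'c' from first, 'j' from second => "cj"
  Position 3: 'a' from first, 'i' from second => "ai"
Result: biajcjai

biajcjai


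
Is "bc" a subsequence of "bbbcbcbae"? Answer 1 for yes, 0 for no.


Check if "bc" is a subsequence of "bbbcbcbae"
Greedy scan:
  Position 0 ('b'): matches sub[0] = 'b'
  Position 1 ('b'): no match needed
  Position 2 ('b'): no match needed
  Position 3 ('c'): matches sub[1] = 'c'
  Position 4 ('b'): no match needed
  Position 5 ('c'): no match needed
  Position 6 ('b'): no match needed
  Position 7 ('a'): no match needed
  Position 8 ('e'): no match needed
All 2 characters matched => is a subsequence

1


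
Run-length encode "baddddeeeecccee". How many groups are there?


Input: baddddeeeecccee
Scanning for consecutive runs:
  Group 1: 'b' x 1 (positions 0-0)
  Group 2: 'a' x 1 (positions 1-1)
  Group 3: 'd' x 4 (positions 2-5)
  Group 4: 'e' x 4 (positions 6-9)
  Group 5: 'c' x 3 (positions 10-12)
  Group 6: 'e' x 2 (positions 13-14)
Total groups: 6

6


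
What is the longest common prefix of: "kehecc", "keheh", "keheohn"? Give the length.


Words: kehecc, keheh, keheohn
  Position 0: all 'k' => match
  Position 1: all 'e' => match
  Position 2: all 'h' => match
  Position 3: all 'e' => match
  Position 4: ('c', 'h', 'o') => mismatch, stop
LCP = "kehe" (length 4)

4


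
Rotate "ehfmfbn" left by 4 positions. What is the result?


Input: "ehfmfbn", rotate left by 4
First 4 characters: "ehfm"
Remaining characters: "fbn"
Concatenate remaining + first: "fbn" + "ehfm" = "fbnehfm"

fbnehfm


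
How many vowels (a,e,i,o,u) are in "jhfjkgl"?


Input: jhfjkgl
Checking each character:
  'j' at position 0: consonant
  'h' at position 1: consonant
  'f' at position 2: consonant
  'j' at position 3: consonant
  'k' at position 4: consonant
  'g' at position 5: consonant
  'l' at position 6: consonant
Total vowels: 0

0


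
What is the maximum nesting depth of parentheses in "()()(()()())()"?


Input: "()()(()()())()"
Tracking depth:
  Position 0 '(': depth becomes 1
  Position 1 ')': depth becomes 0
  Position 2 '(': depth becomes 1
  Position 3 ')': depth becomes 0
  Position 4 '(': depth becomes 1
  Position 5 '(': depth becomes 2
  Position 6 ')': depth becomes 1
  Position 7 '(': depth becomes 2
  Position 8 ')': depth becomes 1
  Position 9 '(': depth becomes 2
  Position 10 ')': depth becomes 1
  Position 11 ')': depth becomes 0
  Position 12 '(': depth becomes 1
  Position 13 ')': depth becomes 0
Maximum depth reached: 2

2


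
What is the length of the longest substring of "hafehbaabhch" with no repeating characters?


Input: "hafehbaabhch"
Sliding window (track last position of each char):
  Position 0 ('h'): window [0,0] length 1 -- new best
  Position 1 ('a'): window [0,1] length 2 -- new best
  Position 2 ('f'): window [0,2] length 3 -- new best
  Position 3 ('e'): window [0,3] length 4 -- new best
  Position 4 ('h'): repeat (last at 0), move window start to 1
  Position 4 ('h'): window [1,4] length 4
  Position 5 ('b'): window [1,5] length 5 -- new best
  Position 6 ('a'): repeat (last at 1), move window start to 2
  Position 6 ('a'): window [2,6] length 5
  Position 7 ('a'): repeat (last at 6), move window start to 7
  Position 7 ('a'): window [7,7] length 1
  Position 8 ('b'): window [7,8] length 2
  Position 9 ('h'): window [7,9] length 3
  Position 10 ('c'): window [7,10] length 4
  Position 11 ('h'): repeat (last at 9), move window start to 10
  Position 11 ('h'): window [10,11] length 2
Longest substring with no repeats: "afehb" with length 5

5


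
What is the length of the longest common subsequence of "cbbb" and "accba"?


LCS of "cbbb" and "accba"
DP table:
           a    c    c    b    a
      0    0    0    0    0    0
  c   0    0    1    1    1    1
  b   0    0    1    1    2    2
  b   0    0    1    1    2    2
  b   0    0    1    1    2    2
LCS length = dp[4][5] = 2

2


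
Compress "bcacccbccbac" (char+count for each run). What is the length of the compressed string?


Input: bcacccbccbac
Runs:
  'b' x 1 => "b1"
  'c' x 1 => "c1"
  'a' x 1 => "a1"
  'c' x 3 => "c3"
  'b' x 1 => "b1"
  'c' x 2 => "c2"
  'b' x 1 => "b1"
  'a' x 1 => "a1"
  'c' x 1 => "c1"
Compressed: "b1c1a1c3b1c2b1a1c1"
Compressed length: 18

18


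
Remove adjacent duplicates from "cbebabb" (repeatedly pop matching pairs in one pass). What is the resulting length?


Input: cbebabb
Stack-based adjacent duplicate removal:
  Read 'c': push. Stack: c
  Read 'b': push. Stack: cb
  Read 'e': push. Stack: cbe
  Read 'b': push. Stack: cbeb
  Read 'a': push. Stack: cbeba
  Read 'b': push. Stack: cbebab
  Read 'b': matches stack top 'b' => pop. Stack: cbeba
Final stack: "cbeba" (length 5)

5


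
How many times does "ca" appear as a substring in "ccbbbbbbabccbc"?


Searching for "ca" in "ccbbbbbbabccbc"
Scanning each position:
  Position 0: "cc" => no
  Position 1: "cb" => no
  Position 2: "bb" => no
  Position 3: "bb" => no
  Position 4: "bb" => no
  Position 5: "bb" => no
  Position 6: "bb" => no
  Position 7: "ba" => no
  Position 8: "ab" => no
  Position 9: "bc" => no
  Position 10: "cc" => no
  Position 11: "cb" => no
  Position 12: "bc" => no
Total occurrences: 0

0


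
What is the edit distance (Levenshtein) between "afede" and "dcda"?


Computing edit distance: "afede" -> "dcda"
DP table:
           d    c    d    a
      0    1    2    3    4
  a   1    1    2    3    3
  f   2    2    2    3    4
  e   3    3    3    3    4
  d   4    3    4    3    4
  e   5    4    4    4    4
Edit distance = dp[5][4] = 4

4


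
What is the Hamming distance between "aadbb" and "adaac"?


Comparing "aadbb" and "adaac" position by position:
  Position 0: 'a' vs 'a' => same
  Position 1: 'a' vs 'd' => differ
  Position 2: 'd' vs 'a' => differ
  Position 3: 'b' vs 'a' => differ
  Position 4: 'b' vs 'c' => differ
Total differences (Hamming distance): 4

4


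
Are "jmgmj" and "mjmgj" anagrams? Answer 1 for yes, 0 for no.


Strings: "jmgmj", "mjmgj"
Sorted first:  gjjmm
Sorted second: gjjmm
Sorted forms match => anagrams

1


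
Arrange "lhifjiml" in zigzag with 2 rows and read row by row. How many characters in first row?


Zigzag "lhifjiml" into 2 rows:
Placing characters:
  'l' => row 0
  'h' => row 1
  'i' => row 0
  'f' => row 1
  'j' => row 0
  'i' => row 1
  'm' => row 0
  'l' => row 1
Rows:
  Row 0: "lijm"
  Row 1: "hfil"
First row length: 4

4


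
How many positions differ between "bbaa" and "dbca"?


Comparing "bbaa" and "dbca" position by position:
  Position 0: 'b' vs 'd' => DIFFER
  Position 1: 'b' vs 'b' => same
  Position 2: 'a' vs 'c' => DIFFER
  Position 3: 'a' vs 'a' => same
Positions that differ: 2

2


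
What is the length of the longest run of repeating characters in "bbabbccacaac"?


Input: "bbabbccacaac"
Scanning for longest run:
  Position 1 ('b'): continues run of 'b', length=2
  Position 2 ('a'): new char, reset run to 1
  Position 3 ('b'): new char, reset run to 1
  Position 4 ('b'): continues run of 'b', length=2
  Position 5 ('c'): new char, reset run to 1
  Position 6 ('c'): continues run of 'c', length=2
  Position 7 ('a'): new char, reset run to 1
  Position 8 ('c'): new char, reset run to 1
  Position 9 ('a'): new char, reset run to 1
  Position 10 ('a'): continues run of 'a', length=2
  Position 11 ('c'): new char, reset run to 1
Longest run: 'b' with length 2

2


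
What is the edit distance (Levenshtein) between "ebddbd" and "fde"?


Computing edit distance: "ebddbd" -> "fde"
DP table:
           f    d    e
      0    1    2    3
  e   1    1    2    2
  b   2    2    2    3
  d   3    3    2    3
  d   4    4    3    3
  b   5    5    4    4
  d   6    6    5    5
Edit distance = dp[6][3] = 5

5


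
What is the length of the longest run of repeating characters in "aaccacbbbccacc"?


Input: "aaccacbbbccacc"
Scanning for longest run:
  Position 1 ('a'): continues run of 'a', length=2
  Position 2 ('c'): new char, reset run to 1
  Position 3 ('c'): continues run of 'c', length=2
  Position 4 ('a'): new char, reset run to 1
  Position 5 ('c'): new char, reset run to 1
  Position 6 ('b'): new char, reset run to 1
  Position 7 ('b'): continues run of 'b', length=2
  Position 8 ('b'): continues run of 'b', length=3
  Position 9 ('c'): new char, reset run to 1
  Position 10 ('c'): continues run of 'c', length=2
  Position 11 ('a'): new char, reset run to 1
  Position 12 ('c'): new char, reset run to 1
  Position 13 ('c'): continues run of 'c', length=2
Longest run: 'b' with length 3

3


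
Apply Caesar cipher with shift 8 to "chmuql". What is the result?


Caesar cipher: shift "chmuql" by 8
  'c' (pos 2) + 8 = pos 10 = 'k'
  'h' (pos 7) + 8 = pos 15 = 'p'
  'm' (pos 12) + 8 = pos 20 = 'u'
  'u' (pos 20) + 8 = pos 2 = 'c'
  'q' (pos 16) + 8 = pos 24 = 'y'
  'l' (pos 11) + 8 = pos 19 = 't'
Result: kpucyt

kpucyt


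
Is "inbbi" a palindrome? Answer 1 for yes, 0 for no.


Input: inbbi
Reversed: ibbni
  Compare pos 0 ('i') with pos 4 ('i'): match
  Compare pos 1 ('n') with pos 3 ('b'): MISMATCH
Result: not a palindrome

0


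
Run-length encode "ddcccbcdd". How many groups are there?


Input: ddcccbcdd
Scanning for consecutive runs:
  Group 1: 'd' x 2 (positions 0-1)
  Group 2: 'c' x 3 (positions 2-4)
  Group 3: 'b' x 1 (positions 5-5)
  Group 4: 'c' x 1 (positions 6-6)
  Group 5: 'd' x 2 (positions 7-8)
Total groups: 5

5


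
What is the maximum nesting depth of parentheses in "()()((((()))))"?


Input: "()()((((()))))"
Tracking depth:
  Position 0 '(': depth becomes 1
  Position 1 ')': depth becomes 0
  Position 2 '(': depth becomes 1
  Position 3 ')': depth becomes 0
  Position 4 '(': depth becomes 1
  Position 5 '(': depth becomes 2
  Position 6 '(': depth becomes 3
  Position 7 '(': depth becomes 4
  Position 8 '(': depth becomes 5
  Position 9 ')': depth becomes 4
  Position 10 ')': depth becomes 3
  Position 11 ')': depth becomes 2
  Position 12 ')': depth becomes 1
  Position 13 ')': depth becomes 0
Maximum depth reached: 5

5


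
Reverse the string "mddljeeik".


Input: mddljeeik
Reading characters right to left:
  Position 8: 'k'
  Position 7: 'i'
  Position 6: 'e'
  Position 5: 'e'
  Position 4: 'j'
  Position 3: 'l'
  Position 2: 'd'
  Position 1: 'd'
  Position 0: 'm'
Reversed: kieejlddm

kieejlddm


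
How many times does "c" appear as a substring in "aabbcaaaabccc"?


Searching for "c" in "aabbcaaaabccc"
Scanning each position:
  Position 0: "a" => no
  Position 1: "a" => no
  Position 2: "b" => no
  Position 3: "b" => no
  Position 4: "c" => MATCH
  Position 5: "a" => no
  Position 6: "a" => no
  Position 7: "a" => no
  Position 8: "a" => no
  Position 9: "b" => no
  Position 10: "c" => MATCH
  Position 11: "c" => MATCH
  Position 12: "c" => MATCH
Total occurrences: 4

4


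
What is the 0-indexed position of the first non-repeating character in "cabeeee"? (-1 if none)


Input: cabeeee
Character frequencies:
  'a': 1
  'b': 1
  'c': 1
  'e': 4
Scanning left to right for freq == 1:
  Position 0 ('c'): unique! => answer = 0

0


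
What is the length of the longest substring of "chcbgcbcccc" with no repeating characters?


Input: "chcbgcbcccc"
Sliding window (track last position of each char):
  Position 0 ('c'): window [0,0] length 1 -- new best
  Position 1 ('h'): window [0,1] length 2 -- new best
  Position 2 ('c'): repeat (last at 0), move window start to 1
  Position 2 ('c'): window [1,2] length 2
  Position 3 ('b'): window [1,3] length 3 -- new best
  Position 4 ('g'): window [1,4] length 4 -- new best
  Position 5 ('c'): repeat (last at 2), move window start to 3
  Position 5 ('c'): window [3,5] length 3
  Position 6 ('b'): repeat (last at 3), move window start to 4
  Position 6 ('b'): window [4,6] length 3
  Position 7 ('c'): repeat (last at 5), move window start to 6
  Position 7 ('c'): window [6,7] length 2
  Position 8 ('c'): repeat (last at 7), move window start to 8
  Position 8 ('c'): window [8,8] length 1
  Position 9 ('c'): repeat (last at 8), move window start to 9
  Position 9 ('c'): window [9,9] length 1
  Position 10 ('c'): repeat (last at 9), move window start to 10
  Position 10 ('c'): window [10,10] length 1
Longest substring with no repeats: "hcbg" with length 4

4


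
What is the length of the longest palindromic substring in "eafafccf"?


Input: "eafafccf"
Checking substrings for palindromes:
  [4:8] "fccf" (len 4) => palindrome
  [1:4] "afa" (len 3) => palindrome
  [2:5] "faf" (len 3) => palindrome
  [5:7] "cc" (len 2) => palindrome
Longest palindromic substring: "fccf" with length 4

4


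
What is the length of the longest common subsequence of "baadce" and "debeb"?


LCS of "baadce" and "debeb"
DP table:
           d    e    b    e    b
      0    0    0    0    0    0
  b   0    0    0    1    1    1
  a   0    0    0    1    1    1
  a   0    0    0    1    1    1
  d   0    1    1    1    1    1
  c   0    1    1    1    1    1
  e   0    1    2    2    2    2
LCS length = dp[6][5] = 2

2


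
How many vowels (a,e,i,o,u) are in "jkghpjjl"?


Input: jkghpjjl
Checking each character:
  'j' at position 0: consonant
  'k' at position 1: consonant
  'g' at position 2: consonant
  'h' at position 3: consonant
  'p' at position 4: consonant
  'j' at position 5: consonant
  'j' at position 6: consonant
  'l' at position 7: consonant
Total vowels: 0

0


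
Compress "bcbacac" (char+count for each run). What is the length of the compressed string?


Input: bcbacac
Runs:
  'b' x 1 => "b1"
  'c' x 1 => "c1"
  'b' x 1 => "b1"
  'a' x 1 => "a1"
  'c' x 1 => "c1"
  'a' x 1 => "a1"
  'c' x 1 => "c1"
Compressed: "b1c1b1a1c1a1c1"
Compressed length: 14

14


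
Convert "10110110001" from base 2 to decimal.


Input: "10110110001" in base 2
Positional expansion:
  Digit '1' (value 1) x 2^10 = 1024
  Digit '0' (value 0) x 2^9 = 0
  Digit '1' (value 1) x 2^8 = 256
  Digit '1' (value 1) x 2^7 = 128
  Digit '0' (value 0) x 2^6 = 0
  Digit '1' (value 1) x 2^5 = 32
  Digit '1' (value 1) x 2^4 = 16
  Digit '0' (value 0) x 2^3 = 0
  Digit '0' (value 0) x 2^2 = 0
  Digit '0' (value 0) x 2^1 = 0
  Digit '1' (value 1) x 2^0 = 1
Sum = 1457

1457
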